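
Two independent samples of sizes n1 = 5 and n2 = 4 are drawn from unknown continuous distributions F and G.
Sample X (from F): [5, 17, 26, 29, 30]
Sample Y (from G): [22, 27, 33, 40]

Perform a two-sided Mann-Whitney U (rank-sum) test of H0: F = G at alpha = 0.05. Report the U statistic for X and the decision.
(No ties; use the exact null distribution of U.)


Step 1: Combine and sort all 9 observations; assign midranks.
sorted (value, group): (5,X), (17,X), (22,Y), (26,X), (27,Y), (29,X), (30,X), (33,Y), (40,Y)
ranks: 5->1, 17->2, 22->3, 26->4, 27->5, 29->6, 30->7, 33->8, 40->9
Step 2: Rank sum for X: R1 = 1 + 2 + 4 + 6 + 7 = 20.
Step 3: U_X = R1 - n1(n1+1)/2 = 20 - 5*6/2 = 20 - 15 = 5.
       U_Y = n1*n2 - U_X = 20 - 5 = 15.
Step 4: No ties, so the exact null distribution of U (based on enumerating the C(9,5) = 126 equally likely rank assignments) gives the two-sided p-value.
Step 5: p-value = 0.285714; compare to alpha = 0.05. fail to reject H0.

U_X = 5, p = 0.285714, fail to reject H0 at alpha = 0.05.


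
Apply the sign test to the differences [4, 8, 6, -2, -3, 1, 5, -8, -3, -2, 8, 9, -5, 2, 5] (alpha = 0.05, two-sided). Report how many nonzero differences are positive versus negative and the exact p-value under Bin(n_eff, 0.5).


Step 1: Discard zero differences. Original n = 15; n_eff = number of nonzero differences = 15.
Nonzero differences (with sign): +4, +8, +6, -2, -3, +1, +5, -8, -3, -2, +8, +9, -5, +2, +5
Step 2: Count signs: positive = 9, negative = 6.
Step 3: Under H0: P(positive) = 0.5, so the number of positives S ~ Bin(15, 0.5).
Step 4: Two-sided exact p-value = sum of Bin(15,0.5) probabilities at or below the observed probability = 0.607239.
Step 5: alpha = 0.05. fail to reject H0.

n_eff = 15, pos = 9, neg = 6, p = 0.607239, fail to reject H0.


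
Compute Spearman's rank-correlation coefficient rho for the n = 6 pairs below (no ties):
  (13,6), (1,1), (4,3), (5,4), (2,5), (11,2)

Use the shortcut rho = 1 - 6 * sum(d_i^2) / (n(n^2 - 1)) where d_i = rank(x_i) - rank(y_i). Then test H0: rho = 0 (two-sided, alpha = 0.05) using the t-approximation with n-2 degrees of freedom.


Step 1: Rank x and y separately (midranks; no ties here).
rank(x): 13->6, 1->1, 4->3, 5->4, 2->2, 11->5
rank(y): 6->6, 1->1, 3->3, 4->4, 5->5, 2->2
Step 2: d_i = R_x(i) - R_y(i); compute d_i^2.
  (6-6)^2=0, (1-1)^2=0, (3-3)^2=0, (4-4)^2=0, (2-5)^2=9, (5-2)^2=9
sum(d^2) = 18.
Step 3: rho = 1 - 6*18 / (6*(6^2 - 1)) = 1 - 108/210 = 0.485714.
Step 4: Under H0, t = rho * sqrt((n-2)/(1-rho^2)) = 1.1113 ~ t(4).
Step 5: Two-sided p-value from the t-distribution with 4 df = 0.328723.
Step 6: alpha = 0.05. fail to reject H0.

rho = 0.4857, p = 0.328723, fail to reject H0 at alpha = 0.05.


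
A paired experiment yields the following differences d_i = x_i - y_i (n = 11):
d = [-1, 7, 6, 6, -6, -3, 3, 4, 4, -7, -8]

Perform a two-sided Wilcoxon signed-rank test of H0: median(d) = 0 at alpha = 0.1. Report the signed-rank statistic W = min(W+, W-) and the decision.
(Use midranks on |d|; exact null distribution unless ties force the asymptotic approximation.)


Step 1: Drop any zero differences (none here) and take |d_i|.
|d| = [1, 7, 6, 6, 6, 3, 3, 4, 4, 7, 8]
Step 2: Midrank |d_i| (ties get averaged ranks).
ranks: |1|->1, |7|->9.5, |6|->7, |6|->7, |6|->7, |3|->2.5, |3|->2.5, |4|->4.5, |4|->4.5, |7|->9.5, |8|->11
Step 3: Attach original signs; sum ranks with positive sign and with negative sign.
W+ = 9.5 + 7 + 7 + 2.5 + 4.5 + 4.5 = 35
W- = 1 + 7 + 2.5 + 9.5 + 11 = 31
(Check: W+ + W- = 66 should equal n(n+1)/2 = 66.)
Step 4: Test statistic W = min(W+, W-) = 31.
Step 5: Ties in |d|, so use the tie-corrected normal approximation.
        E[W] = n(n+1)/4 = 11*12/4 = 33.
        Tie groups: |d|=3 (t=2), |d|=4 (t=2), |d|=6 (t=3), |d|=7 (t=2); sum(t^3 - t) = 42.
        Var[W] = n(n+1)(2n+1)/24 - sum(t^3-t)/48 = 3036/24 - 42/48 = 125.625.
        z = (W - E[W]) / sqrt(Var[W]) = (31 - 33) / 11.2083 = -0.1784.
        Two-sided p = 2*Phi(z) = 0.858378.
Step 6: alpha = 0.1. fail to reject H0.

W+ = 35, W- = 31, W = min = 31, p = 0.858378, fail to reject H0.


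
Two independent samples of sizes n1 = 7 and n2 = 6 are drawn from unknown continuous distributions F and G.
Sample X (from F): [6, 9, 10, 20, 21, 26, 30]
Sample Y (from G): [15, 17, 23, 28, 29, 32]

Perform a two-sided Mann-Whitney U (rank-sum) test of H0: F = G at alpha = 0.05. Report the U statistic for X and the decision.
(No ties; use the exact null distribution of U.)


Step 1: Combine and sort all 13 observations; assign midranks.
sorted (value, group): (6,X), (9,X), (10,X), (15,Y), (17,Y), (20,X), (21,X), (23,Y), (26,X), (28,Y), (29,Y), (30,X), (32,Y)
ranks: 6->1, 9->2, 10->3, 15->4, 17->5, 20->6, 21->7, 23->8, 26->9, 28->10, 29->11, 30->12, 32->13
Step 2: Rank sum for X: R1 = 1 + 2 + 3 + 6 + 7 + 9 + 12 = 40.
Step 3: U_X = R1 - n1(n1+1)/2 = 40 - 7*8/2 = 40 - 28 = 12.
       U_Y = n1*n2 - U_X = 42 - 12 = 30.
Step 4: No ties, so the exact null distribution of U (based on enumerating the C(13,7) = 1716 equally likely rank assignments) gives the two-sided p-value.
Step 5: p-value = 0.234266; compare to alpha = 0.05. fail to reject H0.

U_X = 12, p = 0.234266, fail to reject H0 at alpha = 0.05.


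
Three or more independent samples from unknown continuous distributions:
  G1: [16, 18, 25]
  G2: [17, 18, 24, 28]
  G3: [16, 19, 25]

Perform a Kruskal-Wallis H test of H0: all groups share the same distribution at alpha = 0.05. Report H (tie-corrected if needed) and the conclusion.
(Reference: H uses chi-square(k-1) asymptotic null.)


Step 1: Combine all N = 10 observations and assign midranks.
sorted (value, group, rank): (16,G1,1.5), (16,G3,1.5), (17,G2,3), (18,G1,4.5), (18,G2,4.5), (19,G3,6), (24,G2,7), (25,G1,8.5), (25,G3,8.5), (28,G2,10)
Step 2: Sum ranks within each group.
R_1 = 14.5 (n_1 = 3)
R_2 = 24.5 (n_2 = 4)
R_3 = 16 (n_3 = 3)
Step 3: H = 12/(N(N+1)) * sum(R_i^2/n_i) - 3(N+1)
     = 12/(10*11) * (14.5^2/3 + 24.5^2/4 + 16^2/3) - 3*11
     = 0.109091 * 305.479 - 33
     = 0.325000.
Step 4: Ties present; correction factor C = 1 - 18/(10^3 - 10) = 0.981818. Corrected H = 0.325000 / 0.981818 = 0.331019.
Step 5: Under H0, H ~ chi^2(2); p-value = 0.847462.
Step 6: alpha = 0.05. fail to reject H0.

H = 0.3310, df = 2, p = 0.847462, fail to reject H0.


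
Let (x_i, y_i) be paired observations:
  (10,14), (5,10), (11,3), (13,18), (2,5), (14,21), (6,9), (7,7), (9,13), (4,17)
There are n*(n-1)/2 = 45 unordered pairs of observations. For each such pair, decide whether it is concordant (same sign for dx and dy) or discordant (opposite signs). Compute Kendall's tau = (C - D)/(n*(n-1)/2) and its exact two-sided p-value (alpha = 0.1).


Step 1: Enumerate the 45 unordered pairs (i,j) with i<j and classify each by sign(x_j-x_i) * sign(y_j-y_i).
  (1,2):dx=-5,dy=-4->C; (1,3):dx=+1,dy=-11->D; (1,4):dx=+3,dy=+4->C; (1,5):dx=-8,dy=-9->C
  (1,6):dx=+4,dy=+7->C; (1,7):dx=-4,dy=-5->C; (1,8):dx=-3,dy=-7->C; (1,9):dx=-1,dy=-1->C
  (1,10):dx=-6,dy=+3->D; (2,3):dx=+6,dy=-7->D; (2,4):dx=+8,dy=+8->C; (2,5):dx=-3,dy=-5->C
  (2,6):dx=+9,dy=+11->C; (2,7):dx=+1,dy=-1->D; (2,8):dx=+2,dy=-3->D; (2,9):dx=+4,dy=+3->C
  (2,10):dx=-1,dy=+7->D; (3,4):dx=+2,dy=+15->C; (3,5):dx=-9,dy=+2->D; (3,6):dx=+3,dy=+18->C
  (3,7):dx=-5,dy=+6->D; (3,8):dx=-4,dy=+4->D; (3,9):dx=-2,dy=+10->D; (3,10):dx=-7,dy=+14->D
  (4,5):dx=-11,dy=-13->C; (4,6):dx=+1,dy=+3->C; (4,7):dx=-7,dy=-9->C; (4,8):dx=-6,dy=-11->C
  (4,9):dx=-4,dy=-5->C; (4,10):dx=-9,dy=-1->C; (5,6):dx=+12,dy=+16->C; (5,7):dx=+4,dy=+4->C
  (5,8):dx=+5,dy=+2->C; (5,9):dx=+7,dy=+8->C; (5,10):dx=+2,dy=+12->C; (6,7):dx=-8,dy=-12->C
  (6,8):dx=-7,dy=-14->C; (6,9):dx=-5,dy=-8->C; (6,10):dx=-10,dy=-4->C; (7,8):dx=+1,dy=-2->D
  (7,9):dx=+3,dy=+4->C; (7,10):dx=-2,dy=+8->D; (8,9):dx=+2,dy=+6->C; (8,10):dx=-3,dy=+10->D
  (9,10):dx=-5,dy=+4->D
Step 2: C = 30, D = 15, total pairs = 45.
Step 3: tau = (C - D)/(n(n-1)/2) = (30 - 15)/45 = 0.333333.
Step 4: Exact two-sided p-value (enumerate n! = 3628800 permutations of y under H0): p = 0.216373.
Step 5: alpha = 0.1. fail to reject H0.

tau_b = 0.3333 (C=30, D=15), p = 0.216373, fail to reject H0.


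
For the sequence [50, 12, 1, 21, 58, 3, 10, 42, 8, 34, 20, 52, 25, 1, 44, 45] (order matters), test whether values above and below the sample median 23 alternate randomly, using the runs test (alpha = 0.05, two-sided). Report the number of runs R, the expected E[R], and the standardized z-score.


Step 1: Compute median = 23; label A = above, B = below.
Labels in order: ABBBABBABABAABAA  (n_A = 8, n_B = 8)
Step 2: Count runs R = 11.
Step 3: Under H0 (random ordering), E[R] = 2*n_A*n_B/(n_A+n_B) + 1 = 2*8*8/16 + 1 = 9.0000.
        Var[R] = 2*n_A*n_B*(2*n_A*n_B - n_A - n_B) / ((n_A+n_B)^2 * (n_A+n_B-1)) = 14336/3840 = 3.7333.
        SD[R] = 1.9322.
Step 4: Continuity-corrected z = (R - 0.5 - E[R]) / SD[R] = (11 - 0.5 - 9.0000) / 1.9322 = 0.7763.
Step 5: Two-sided p-value via normal approximation = 2*(1 - Phi(|z|)) = 0.437558.
Step 6: alpha = 0.05. fail to reject H0.

R = 11, z = 0.7763, p = 0.437558, fail to reject H0.


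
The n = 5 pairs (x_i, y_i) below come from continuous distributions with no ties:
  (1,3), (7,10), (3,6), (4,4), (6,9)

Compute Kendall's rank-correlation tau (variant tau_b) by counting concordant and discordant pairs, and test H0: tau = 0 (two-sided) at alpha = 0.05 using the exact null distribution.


Step 1: Enumerate the 10 unordered pairs (i,j) with i<j and classify each by sign(x_j-x_i) * sign(y_j-y_i).
  (1,2):dx=+6,dy=+7->C; (1,3):dx=+2,dy=+3->C; (1,4):dx=+3,dy=+1->C; (1,5):dx=+5,dy=+6->C
  (2,3):dx=-4,dy=-4->C; (2,4):dx=-3,dy=-6->C; (2,5):dx=-1,dy=-1->C; (3,4):dx=+1,dy=-2->D
  (3,5):dx=+3,dy=+3->C; (4,5):dx=+2,dy=+5->C
Step 2: C = 9, D = 1, total pairs = 10.
Step 3: tau = (C - D)/(n(n-1)/2) = (9 - 1)/10 = 0.800000.
Step 4: Exact two-sided p-value (enumerate n! = 120 permutations of y under H0): p = 0.083333.
Step 5: alpha = 0.05. fail to reject H0.

tau_b = 0.8000 (C=9, D=1), p = 0.083333, fail to reject H0.


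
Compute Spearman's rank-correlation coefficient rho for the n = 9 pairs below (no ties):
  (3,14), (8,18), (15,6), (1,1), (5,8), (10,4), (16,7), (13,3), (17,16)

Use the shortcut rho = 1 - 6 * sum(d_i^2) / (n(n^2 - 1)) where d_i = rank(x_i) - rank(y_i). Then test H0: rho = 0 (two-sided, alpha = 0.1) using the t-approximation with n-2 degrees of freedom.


Step 1: Rank x and y separately (midranks; no ties here).
rank(x): 3->2, 8->4, 15->7, 1->1, 5->3, 10->5, 16->8, 13->6, 17->9
rank(y): 14->7, 18->9, 6->4, 1->1, 8->6, 4->3, 7->5, 3->2, 16->8
Step 2: d_i = R_x(i) - R_y(i); compute d_i^2.
  (2-7)^2=25, (4-9)^2=25, (7-4)^2=9, (1-1)^2=0, (3-6)^2=9, (5-3)^2=4, (8-5)^2=9, (6-2)^2=16, (9-8)^2=1
sum(d^2) = 98.
Step 3: rho = 1 - 6*98 / (9*(9^2 - 1)) = 1 - 588/720 = 0.183333.
Step 4: Under H0, t = rho * sqrt((n-2)/(1-rho^2)) = 0.4934 ~ t(7).
Step 5: Two-sided p-value from the t-distribution with 7 df = 0.636820.
Step 6: alpha = 0.1. fail to reject H0.

rho = 0.1833, p = 0.636820, fail to reject H0 at alpha = 0.1.


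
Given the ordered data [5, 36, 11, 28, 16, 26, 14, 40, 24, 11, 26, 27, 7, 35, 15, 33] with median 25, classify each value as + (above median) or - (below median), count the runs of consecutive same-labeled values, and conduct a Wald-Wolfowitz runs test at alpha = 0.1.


Step 1: Compute median = 25; label A = above, B = below.
Labels in order: BABABABABBAABABA  (n_A = 8, n_B = 8)
Step 2: Count runs R = 14.
Step 3: Under H0 (random ordering), E[R] = 2*n_A*n_B/(n_A+n_B) + 1 = 2*8*8/16 + 1 = 9.0000.
        Var[R] = 2*n_A*n_B*(2*n_A*n_B - n_A - n_B) / ((n_A+n_B)^2 * (n_A+n_B-1)) = 14336/3840 = 3.7333.
        SD[R] = 1.9322.
Step 4: Continuity-corrected z = (R - 0.5 - E[R]) / SD[R] = (14 - 0.5 - 9.0000) / 1.9322 = 2.3290.
Step 5: Two-sided p-value via normal approximation = 2*(1 - Phi(|z|)) = 0.019861.
Step 6: alpha = 0.1. reject H0.

R = 14, z = 2.3290, p = 0.019861, reject H0.


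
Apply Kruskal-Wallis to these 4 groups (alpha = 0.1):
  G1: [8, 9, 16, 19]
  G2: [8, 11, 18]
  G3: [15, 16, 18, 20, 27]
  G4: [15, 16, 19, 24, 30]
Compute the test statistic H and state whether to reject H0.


Step 1: Combine all N = 17 observations and assign midranks.
sorted (value, group, rank): (8,G1,1.5), (8,G2,1.5), (9,G1,3), (11,G2,4), (15,G3,5.5), (15,G4,5.5), (16,G1,8), (16,G3,8), (16,G4,8), (18,G2,10.5), (18,G3,10.5), (19,G1,12.5), (19,G4,12.5), (20,G3,14), (24,G4,15), (27,G3,16), (30,G4,17)
Step 2: Sum ranks within each group.
R_1 = 25 (n_1 = 4)
R_2 = 16 (n_2 = 3)
R_3 = 54 (n_3 = 5)
R_4 = 58 (n_4 = 5)
Step 3: H = 12/(N(N+1)) * sum(R_i^2/n_i) - 3(N+1)
     = 12/(17*18) * (25^2/4 + 16^2/3 + 54^2/5 + 58^2/5) - 3*18
     = 0.039216 * 1497.58 - 54
     = 4.728758.
Step 4: Ties present; correction factor C = 1 - 48/(17^3 - 17) = 0.990196. Corrected H = 4.728758 / 0.990196 = 4.775578.
Step 5: Under H0, H ~ chi^2(3); p-value = 0.188988.
Step 6: alpha = 0.1. fail to reject H0.

H = 4.7756, df = 3, p = 0.188988, fail to reject H0.


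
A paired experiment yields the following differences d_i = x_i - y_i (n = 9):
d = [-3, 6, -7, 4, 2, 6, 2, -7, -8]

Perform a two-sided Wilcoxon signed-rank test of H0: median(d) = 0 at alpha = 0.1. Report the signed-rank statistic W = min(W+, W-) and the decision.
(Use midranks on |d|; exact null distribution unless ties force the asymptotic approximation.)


Step 1: Drop any zero differences (none here) and take |d_i|.
|d| = [3, 6, 7, 4, 2, 6, 2, 7, 8]
Step 2: Midrank |d_i| (ties get averaged ranks).
ranks: |3|->3, |6|->5.5, |7|->7.5, |4|->4, |2|->1.5, |6|->5.5, |2|->1.5, |7|->7.5, |8|->9
Step 3: Attach original signs; sum ranks with positive sign and with negative sign.
W+ = 5.5 + 4 + 1.5 + 5.5 + 1.5 = 18
W- = 3 + 7.5 + 7.5 + 9 = 27
(Check: W+ + W- = 45 should equal n(n+1)/2 = 45.)
Step 4: Test statistic W = min(W+, W-) = 18.
Step 5: Ties in |d|, so use the tie-corrected normal approximation.
        E[W] = n(n+1)/4 = 9*10/4 = 22.5.
        Tie groups: |d|=2 (t=2), |d|=6 (t=2), |d|=7 (t=2); sum(t^3 - t) = 18.
        Var[W] = n(n+1)(2n+1)/24 - sum(t^3-t)/48 = 1710/24 - 18/48 = 70.875.
        z = (W - E[W]) / sqrt(Var[W]) = (18 - 22.5) / 8.4187 = -0.5345.
        Two-sided p = 2*Phi(z) = 0.592980.
Step 6: alpha = 0.1. fail to reject H0.

W+ = 18, W- = 27, W = min = 18, p = 0.592980, fail to reject H0.


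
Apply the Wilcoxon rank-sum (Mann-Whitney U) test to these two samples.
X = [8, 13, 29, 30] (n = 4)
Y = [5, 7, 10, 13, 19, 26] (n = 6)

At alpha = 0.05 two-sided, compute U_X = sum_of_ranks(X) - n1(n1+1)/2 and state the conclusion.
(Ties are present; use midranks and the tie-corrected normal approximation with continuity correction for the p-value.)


Step 1: Combine and sort all 10 observations; assign midranks.
sorted (value, group): (5,Y), (7,Y), (8,X), (10,Y), (13,X), (13,Y), (19,Y), (26,Y), (29,X), (30,X)
ranks: 5->1, 7->2, 8->3, 10->4, 13->5.5, 13->5.5, 19->7, 26->8, 29->9, 30->10
Step 2: Rank sum for X: R1 = 3 + 5.5 + 9 + 10 = 27.5.
Step 3: U_X = R1 - n1(n1+1)/2 = 27.5 - 4*5/2 = 27.5 - 10 = 17.5.
       U_Y = n1*n2 - U_X = 24 - 17.5 = 6.5.
Step 4: Ties are present, so use the tie-corrected normal approximation (with continuity correction) for the p-value.
Step 5: p-value = 0.284958; compare to alpha = 0.05. fail to reject H0.

U_X = 17.5, p = 0.284958, fail to reject H0 at alpha = 0.05.


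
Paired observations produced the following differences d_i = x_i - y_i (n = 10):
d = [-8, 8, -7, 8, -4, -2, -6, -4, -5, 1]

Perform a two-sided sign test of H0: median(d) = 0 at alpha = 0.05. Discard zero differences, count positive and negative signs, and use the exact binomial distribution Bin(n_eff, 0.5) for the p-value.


Step 1: Discard zero differences. Original n = 10; n_eff = number of nonzero differences = 10.
Nonzero differences (with sign): -8, +8, -7, +8, -4, -2, -6, -4, -5, +1
Step 2: Count signs: positive = 3, negative = 7.
Step 3: Under H0: P(positive) = 0.5, so the number of positives S ~ Bin(10, 0.5).
Step 4: Two-sided exact p-value = sum of Bin(10,0.5) probabilities at or below the observed probability = 0.343750.
Step 5: alpha = 0.05. fail to reject H0.

n_eff = 10, pos = 3, neg = 7, p = 0.343750, fail to reject H0.


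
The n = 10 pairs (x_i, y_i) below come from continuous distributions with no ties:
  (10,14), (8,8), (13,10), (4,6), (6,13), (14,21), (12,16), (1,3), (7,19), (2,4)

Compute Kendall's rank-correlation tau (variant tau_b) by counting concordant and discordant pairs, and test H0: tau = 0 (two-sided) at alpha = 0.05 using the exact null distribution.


Step 1: Enumerate the 45 unordered pairs (i,j) with i<j and classify each by sign(x_j-x_i) * sign(y_j-y_i).
  (1,2):dx=-2,dy=-6->C; (1,3):dx=+3,dy=-4->D; (1,4):dx=-6,dy=-8->C; (1,5):dx=-4,dy=-1->C
  (1,6):dx=+4,dy=+7->C; (1,7):dx=+2,dy=+2->C; (1,8):dx=-9,dy=-11->C; (1,9):dx=-3,dy=+5->D
  (1,10):dx=-8,dy=-10->C; (2,3):dx=+5,dy=+2->C; (2,4):dx=-4,dy=-2->C; (2,5):dx=-2,dy=+5->D
  (2,6):dx=+6,dy=+13->C; (2,7):dx=+4,dy=+8->C; (2,8):dx=-7,dy=-5->C; (2,9):dx=-1,dy=+11->D
  (2,10):dx=-6,dy=-4->C; (3,4):dx=-9,dy=-4->C; (3,5):dx=-7,dy=+3->D; (3,6):dx=+1,dy=+11->C
  (3,7):dx=-1,dy=+6->D; (3,8):dx=-12,dy=-7->C; (3,9):dx=-6,dy=+9->D; (3,10):dx=-11,dy=-6->C
  (4,5):dx=+2,dy=+7->C; (4,6):dx=+10,dy=+15->C; (4,7):dx=+8,dy=+10->C; (4,8):dx=-3,dy=-3->C
  (4,9):dx=+3,dy=+13->C; (4,10):dx=-2,dy=-2->C; (5,6):dx=+8,dy=+8->C; (5,7):dx=+6,dy=+3->C
  (5,8):dx=-5,dy=-10->C; (5,9):dx=+1,dy=+6->C; (5,10):dx=-4,dy=-9->C; (6,7):dx=-2,dy=-5->C
  (6,8):dx=-13,dy=-18->C; (6,9):dx=-7,dy=-2->C; (6,10):dx=-12,dy=-17->C; (7,8):dx=-11,dy=-13->C
  (7,9):dx=-5,dy=+3->D; (7,10):dx=-10,dy=-12->C; (8,9):dx=+6,dy=+16->C; (8,10):dx=+1,dy=+1->C
  (9,10):dx=-5,dy=-15->C
Step 2: C = 37, D = 8, total pairs = 45.
Step 3: tau = (C - D)/(n(n-1)/2) = (37 - 8)/45 = 0.644444.
Step 4: Exact two-sided p-value (enumerate n! = 3628800 permutations of y under H0): p = 0.009148.
Step 5: alpha = 0.05. reject H0.

tau_b = 0.6444 (C=37, D=8), p = 0.009148, reject H0.


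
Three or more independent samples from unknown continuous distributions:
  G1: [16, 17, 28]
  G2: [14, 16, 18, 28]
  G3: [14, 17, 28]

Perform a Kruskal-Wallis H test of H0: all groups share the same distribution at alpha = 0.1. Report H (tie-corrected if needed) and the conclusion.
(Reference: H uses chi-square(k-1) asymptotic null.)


Step 1: Combine all N = 10 observations and assign midranks.
sorted (value, group, rank): (14,G2,1.5), (14,G3,1.5), (16,G1,3.5), (16,G2,3.5), (17,G1,5.5), (17,G3,5.5), (18,G2,7), (28,G1,9), (28,G2,9), (28,G3,9)
Step 2: Sum ranks within each group.
R_1 = 18 (n_1 = 3)
R_2 = 21 (n_2 = 4)
R_3 = 16 (n_3 = 3)
Step 3: H = 12/(N(N+1)) * sum(R_i^2/n_i) - 3(N+1)
     = 12/(10*11) * (18^2/3 + 21^2/4 + 16^2/3) - 3*11
     = 0.109091 * 303.583 - 33
     = 0.118182.
Step 4: Ties present; correction factor C = 1 - 42/(10^3 - 10) = 0.957576. Corrected H = 0.118182 / 0.957576 = 0.123418.
Step 5: Under H0, H ~ chi^2(2); p-value = 0.940157.
Step 6: alpha = 0.1. fail to reject H0.

H = 0.1234, df = 2, p = 0.940157, fail to reject H0.


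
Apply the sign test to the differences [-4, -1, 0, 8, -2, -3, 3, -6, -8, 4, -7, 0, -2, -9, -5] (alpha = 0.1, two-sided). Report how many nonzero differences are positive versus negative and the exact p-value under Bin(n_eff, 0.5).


Step 1: Discard zero differences. Original n = 15; n_eff = number of nonzero differences = 13.
Nonzero differences (with sign): -4, -1, +8, -2, -3, +3, -6, -8, +4, -7, -2, -9, -5
Step 2: Count signs: positive = 3, negative = 10.
Step 3: Under H0: P(positive) = 0.5, so the number of positives S ~ Bin(13, 0.5).
Step 4: Two-sided exact p-value = sum of Bin(13,0.5) probabilities at or below the observed probability = 0.092285.
Step 5: alpha = 0.1. reject H0.

n_eff = 13, pos = 3, neg = 10, p = 0.092285, reject H0.


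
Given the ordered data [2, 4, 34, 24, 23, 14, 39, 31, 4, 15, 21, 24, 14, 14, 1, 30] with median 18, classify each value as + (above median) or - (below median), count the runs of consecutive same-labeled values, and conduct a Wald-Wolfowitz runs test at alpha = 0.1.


Step 1: Compute median = 18; label A = above, B = below.
Labels in order: BBAAABAABBAABBBA  (n_A = 8, n_B = 8)
Step 2: Count runs R = 8.
Step 3: Under H0 (random ordering), E[R] = 2*n_A*n_B/(n_A+n_B) + 1 = 2*8*8/16 + 1 = 9.0000.
        Var[R] = 2*n_A*n_B*(2*n_A*n_B - n_A - n_B) / ((n_A+n_B)^2 * (n_A+n_B-1)) = 14336/3840 = 3.7333.
        SD[R] = 1.9322.
Step 4: Continuity-corrected z = (R + 0.5 - E[R]) / SD[R] = (8 + 0.5 - 9.0000) / 1.9322 = -0.2588.
Step 5: Two-sided p-value via normal approximation = 2*(1 - Phi(|z|)) = 0.795809.
Step 6: alpha = 0.1. fail to reject H0.

R = 8, z = -0.2588, p = 0.795809, fail to reject H0.


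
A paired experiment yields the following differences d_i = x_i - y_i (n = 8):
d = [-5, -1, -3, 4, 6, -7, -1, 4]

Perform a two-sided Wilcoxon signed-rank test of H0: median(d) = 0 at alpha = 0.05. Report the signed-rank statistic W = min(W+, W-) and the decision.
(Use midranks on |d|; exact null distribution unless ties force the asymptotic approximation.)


Step 1: Drop any zero differences (none here) and take |d_i|.
|d| = [5, 1, 3, 4, 6, 7, 1, 4]
Step 2: Midrank |d_i| (ties get averaged ranks).
ranks: |5|->6, |1|->1.5, |3|->3, |4|->4.5, |6|->7, |7|->8, |1|->1.5, |4|->4.5
Step 3: Attach original signs; sum ranks with positive sign and with negative sign.
W+ = 4.5 + 7 + 4.5 = 16
W- = 6 + 1.5 + 3 + 8 + 1.5 = 20
(Check: W+ + W- = 36 should equal n(n+1)/2 = 36.)
Step 4: Test statistic W = min(W+, W-) = 16.
Step 5: Ties in |d|, so use the tie-corrected normal approximation.
        E[W] = n(n+1)/4 = 8*9/4 = 18.
        Tie groups: |d|=1 (t=2), |d|=4 (t=2); sum(t^3 - t) = 12.
        Var[W] = n(n+1)(2n+1)/24 - sum(t^3-t)/48 = 1224/24 - 12/48 = 50.75.
        z = (W - E[W]) / sqrt(Var[W]) = (16 - 18) / 7.1239 = -0.2807.
        Two-sided p = 2*Phi(z) = 0.778906.
Step 6: alpha = 0.05. fail to reject H0.

W+ = 16, W- = 20, W = min = 16, p = 0.778906, fail to reject H0.


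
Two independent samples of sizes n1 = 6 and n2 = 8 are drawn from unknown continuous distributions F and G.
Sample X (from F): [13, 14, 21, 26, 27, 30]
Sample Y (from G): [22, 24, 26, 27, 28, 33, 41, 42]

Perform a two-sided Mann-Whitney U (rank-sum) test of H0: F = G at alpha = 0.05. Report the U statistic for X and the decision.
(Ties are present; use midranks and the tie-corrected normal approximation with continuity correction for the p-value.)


Step 1: Combine and sort all 14 observations; assign midranks.
sorted (value, group): (13,X), (14,X), (21,X), (22,Y), (24,Y), (26,X), (26,Y), (27,X), (27,Y), (28,Y), (30,X), (33,Y), (41,Y), (42,Y)
ranks: 13->1, 14->2, 21->3, 22->4, 24->5, 26->6.5, 26->6.5, 27->8.5, 27->8.5, 28->10, 30->11, 33->12, 41->13, 42->14
Step 2: Rank sum for X: R1 = 1 + 2 + 3 + 6.5 + 8.5 + 11 = 32.
Step 3: U_X = R1 - n1(n1+1)/2 = 32 - 6*7/2 = 32 - 21 = 11.
       U_Y = n1*n2 - U_X = 48 - 11 = 37.
Step 4: Ties are present, so use the tie-corrected normal approximation (with continuity correction) for the p-value.
Step 5: p-value = 0.105813; compare to alpha = 0.05. fail to reject H0.

U_X = 11, p = 0.105813, fail to reject H0 at alpha = 0.05.


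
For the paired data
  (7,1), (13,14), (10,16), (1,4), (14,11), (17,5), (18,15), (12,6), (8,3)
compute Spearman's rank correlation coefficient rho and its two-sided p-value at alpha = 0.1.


Step 1: Rank x and y separately (midranks; no ties here).
rank(x): 7->2, 13->6, 10->4, 1->1, 14->7, 17->8, 18->9, 12->5, 8->3
rank(y): 1->1, 14->7, 16->9, 4->3, 11->6, 5->4, 15->8, 6->5, 3->2
Step 2: d_i = R_x(i) - R_y(i); compute d_i^2.
  (2-1)^2=1, (6-7)^2=1, (4-9)^2=25, (1-3)^2=4, (7-6)^2=1, (8-4)^2=16, (9-8)^2=1, (5-5)^2=0, (3-2)^2=1
sum(d^2) = 50.
Step 3: rho = 1 - 6*50 / (9*(9^2 - 1)) = 1 - 300/720 = 0.583333.
Step 4: Under H0, t = rho * sqrt((n-2)/(1-rho^2)) = 1.9001 ~ t(7).
Step 5: Two-sided p-value from the t-distribution with 7 df = 0.099186.
Step 6: alpha = 0.1. reject H0.

rho = 0.5833, p = 0.099186, reject H0 at alpha = 0.1.


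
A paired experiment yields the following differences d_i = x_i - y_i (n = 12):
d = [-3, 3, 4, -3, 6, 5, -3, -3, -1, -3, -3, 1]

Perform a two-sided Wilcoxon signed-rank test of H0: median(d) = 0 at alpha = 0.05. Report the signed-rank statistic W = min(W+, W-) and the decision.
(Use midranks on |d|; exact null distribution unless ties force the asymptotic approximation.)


Step 1: Drop any zero differences (none here) and take |d_i|.
|d| = [3, 3, 4, 3, 6, 5, 3, 3, 1, 3, 3, 1]
Step 2: Midrank |d_i| (ties get averaged ranks).
ranks: |3|->6, |3|->6, |4|->10, |3|->6, |6|->12, |5|->11, |3|->6, |3|->6, |1|->1.5, |3|->6, |3|->6, |1|->1.5
Step 3: Attach original signs; sum ranks with positive sign and with negative sign.
W+ = 6 + 10 + 12 + 11 + 1.5 = 40.5
W- = 6 + 6 + 6 + 6 + 1.5 + 6 + 6 = 37.5
(Check: W+ + W- = 78 should equal n(n+1)/2 = 78.)
Step 4: Test statistic W = min(W+, W-) = 37.5.
Step 5: Ties in |d|, so use the tie-corrected normal approximation.
        E[W] = n(n+1)/4 = 12*13/4 = 39.
        Tie groups: |d|=1 (t=2), |d|=3 (t=7); sum(t^3 - t) = 342.
        Var[W] = n(n+1)(2n+1)/24 - sum(t^3-t)/48 = 3900/24 - 342/48 = 155.375.
        z = (W - E[W]) / sqrt(Var[W]) = (37.5 - 39) / 12.4650 = -0.1203.
        Two-sided p = 2*Phi(z) = 0.904216.
Step 6: alpha = 0.05. fail to reject H0.

W+ = 40.5, W- = 37.5, W = min = 37.5, p = 0.904216, fail to reject H0.


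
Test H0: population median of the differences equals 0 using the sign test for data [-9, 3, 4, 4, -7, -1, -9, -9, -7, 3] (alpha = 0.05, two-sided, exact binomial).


Step 1: Discard zero differences. Original n = 10; n_eff = number of nonzero differences = 10.
Nonzero differences (with sign): -9, +3, +4, +4, -7, -1, -9, -9, -7, +3
Step 2: Count signs: positive = 4, negative = 6.
Step 3: Under H0: P(positive) = 0.5, so the number of positives S ~ Bin(10, 0.5).
Step 4: Two-sided exact p-value = sum of Bin(10,0.5) probabilities at or below the observed probability = 0.753906.
Step 5: alpha = 0.05. fail to reject H0.

n_eff = 10, pos = 4, neg = 6, p = 0.753906, fail to reject H0.


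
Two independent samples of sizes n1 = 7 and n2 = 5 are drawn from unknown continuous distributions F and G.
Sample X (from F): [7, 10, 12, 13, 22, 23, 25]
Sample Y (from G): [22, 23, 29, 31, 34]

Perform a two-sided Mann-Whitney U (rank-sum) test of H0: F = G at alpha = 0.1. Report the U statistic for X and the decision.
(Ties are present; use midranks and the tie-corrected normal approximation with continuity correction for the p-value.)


Step 1: Combine and sort all 12 observations; assign midranks.
sorted (value, group): (7,X), (10,X), (12,X), (13,X), (22,X), (22,Y), (23,X), (23,Y), (25,X), (29,Y), (31,Y), (34,Y)
ranks: 7->1, 10->2, 12->3, 13->4, 22->5.5, 22->5.5, 23->7.5, 23->7.5, 25->9, 29->10, 31->11, 34->12
Step 2: Rank sum for X: R1 = 1 + 2 + 3 + 4 + 5.5 + 7.5 + 9 = 32.
Step 3: U_X = R1 - n1(n1+1)/2 = 32 - 7*8/2 = 32 - 28 = 4.
       U_Y = n1*n2 - U_X = 35 - 4 = 31.
Step 4: Ties are present, so use the tie-corrected normal approximation (with continuity correction) for the p-value.
Step 5: p-value = 0.034123; compare to alpha = 0.1. reject H0.

U_X = 4, p = 0.034123, reject H0 at alpha = 0.1.


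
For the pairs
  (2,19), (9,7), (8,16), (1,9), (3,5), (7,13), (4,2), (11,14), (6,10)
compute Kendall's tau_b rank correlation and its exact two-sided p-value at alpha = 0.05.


Step 1: Enumerate the 36 unordered pairs (i,j) with i<j and classify each by sign(x_j-x_i) * sign(y_j-y_i).
  (1,2):dx=+7,dy=-12->D; (1,3):dx=+6,dy=-3->D; (1,4):dx=-1,dy=-10->C; (1,5):dx=+1,dy=-14->D
  (1,6):dx=+5,dy=-6->D; (1,7):dx=+2,dy=-17->D; (1,8):dx=+9,dy=-5->D; (1,9):dx=+4,dy=-9->D
  (2,3):dx=-1,dy=+9->D; (2,4):dx=-8,dy=+2->D; (2,5):dx=-6,dy=-2->C; (2,6):dx=-2,dy=+6->D
  (2,7):dx=-5,dy=-5->C; (2,8):dx=+2,dy=+7->C; (2,9):dx=-3,dy=+3->D; (3,4):dx=-7,dy=-7->C
  (3,5):dx=-5,dy=-11->C; (3,6):dx=-1,dy=-3->C; (3,7):dx=-4,dy=-14->C; (3,8):dx=+3,dy=-2->D
  (3,9):dx=-2,dy=-6->C; (4,5):dx=+2,dy=-4->D; (4,6):dx=+6,dy=+4->C; (4,7):dx=+3,dy=-7->D
  (4,8):dx=+10,dy=+5->C; (4,9):dx=+5,dy=+1->C; (5,6):dx=+4,dy=+8->C; (5,7):dx=+1,dy=-3->D
  (5,8):dx=+8,dy=+9->C; (5,9):dx=+3,dy=+5->C; (6,7):dx=-3,dy=-11->C; (6,8):dx=+4,dy=+1->C
  (6,9):dx=-1,dy=-3->C; (7,8):dx=+7,dy=+12->C; (7,9):dx=+2,dy=+8->C; (8,9):dx=-5,dy=-4->C
Step 2: C = 21, D = 15, total pairs = 36.
Step 3: tau = (C - D)/(n(n-1)/2) = (21 - 15)/36 = 0.166667.
Step 4: Exact two-sided p-value (enumerate n! = 362880 permutations of y under H0): p = 0.612202.
Step 5: alpha = 0.05. fail to reject H0.

tau_b = 0.1667 (C=21, D=15), p = 0.612202, fail to reject H0.


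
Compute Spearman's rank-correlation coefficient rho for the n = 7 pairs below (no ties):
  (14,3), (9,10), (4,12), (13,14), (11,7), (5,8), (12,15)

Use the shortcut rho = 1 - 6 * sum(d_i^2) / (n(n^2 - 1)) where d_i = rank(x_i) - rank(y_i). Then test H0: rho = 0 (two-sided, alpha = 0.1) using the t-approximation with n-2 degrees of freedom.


Step 1: Rank x and y separately (midranks; no ties here).
rank(x): 14->7, 9->3, 4->1, 13->6, 11->4, 5->2, 12->5
rank(y): 3->1, 10->4, 12->5, 14->6, 7->2, 8->3, 15->7
Step 2: d_i = R_x(i) - R_y(i); compute d_i^2.
  (7-1)^2=36, (3-4)^2=1, (1-5)^2=16, (6-6)^2=0, (4-2)^2=4, (2-3)^2=1, (5-7)^2=4
sum(d^2) = 62.
Step 3: rho = 1 - 6*62 / (7*(7^2 - 1)) = 1 - 372/336 = -0.107143.
Step 4: Under H0, t = rho * sqrt((n-2)/(1-rho^2)) = -0.2410 ~ t(5).
Step 5: Two-sided p-value from the t-distribution with 5 df = 0.819151.
Step 6: alpha = 0.1. fail to reject H0.

rho = -0.1071, p = 0.819151, fail to reject H0 at alpha = 0.1.


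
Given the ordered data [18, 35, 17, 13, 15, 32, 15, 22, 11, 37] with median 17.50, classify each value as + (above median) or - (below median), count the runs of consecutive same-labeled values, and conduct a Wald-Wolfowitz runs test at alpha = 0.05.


Step 1: Compute median = 17.50; label A = above, B = below.
Labels in order: AABBBABABA  (n_A = 5, n_B = 5)
Step 2: Count runs R = 7.
Step 3: Under H0 (random ordering), E[R] = 2*n_A*n_B/(n_A+n_B) + 1 = 2*5*5/10 + 1 = 6.0000.
        Var[R] = 2*n_A*n_B*(2*n_A*n_B - n_A - n_B) / ((n_A+n_B)^2 * (n_A+n_B-1)) = 2000/900 = 2.2222.
        SD[R] = 1.4907.
Step 4: Continuity-corrected z = (R - 0.5 - E[R]) / SD[R] = (7 - 0.5 - 6.0000) / 1.4907 = 0.3354.
Step 5: Two-sided p-value via normal approximation = 2*(1 - Phi(|z|)) = 0.737316.
Step 6: alpha = 0.05. fail to reject H0.

R = 7, z = 0.3354, p = 0.737316, fail to reject H0.


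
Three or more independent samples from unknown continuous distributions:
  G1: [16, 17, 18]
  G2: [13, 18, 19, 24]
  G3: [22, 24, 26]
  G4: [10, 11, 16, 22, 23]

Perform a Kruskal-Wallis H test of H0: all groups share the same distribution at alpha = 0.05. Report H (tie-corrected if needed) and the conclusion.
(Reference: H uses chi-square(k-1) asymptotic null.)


Step 1: Combine all N = 15 observations and assign midranks.
sorted (value, group, rank): (10,G4,1), (11,G4,2), (13,G2,3), (16,G1,4.5), (16,G4,4.5), (17,G1,6), (18,G1,7.5), (18,G2,7.5), (19,G2,9), (22,G3,10.5), (22,G4,10.5), (23,G4,12), (24,G2,13.5), (24,G3,13.5), (26,G3,15)
Step 2: Sum ranks within each group.
R_1 = 18 (n_1 = 3)
R_2 = 33 (n_2 = 4)
R_3 = 39 (n_3 = 3)
R_4 = 30 (n_4 = 5)
Step 3: H = 12/(N(N+1)) * sum(R_i^2/n_i) - 3(N+1)
     = 12/(15*16) * (18^2/3 + 33^2/4 + 39^2/3 + 30^2/5) - 3*16
     = 0.050000 * 1067.25 - 48
     = 5.362500.
Step 4: Ties present; correction factor C = 1 - 24/(15^3 - 15) = 0.992857. Corrected H = 5.362500 / 0.992857 = 5.401079.
Step 5: Under H0, H ~ chi^2(3); p-value = 0.144676.
Step 6: alpha = 0.05. fail to reject H0.

H = 5.4011, df = 3, p = 0.144676, fail to reject H0.


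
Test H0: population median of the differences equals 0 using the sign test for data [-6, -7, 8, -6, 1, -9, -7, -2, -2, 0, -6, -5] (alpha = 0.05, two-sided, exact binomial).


Step 1: Discard zero differences. Original n = 12; n_eff = number of nonzero differences = 11.
Nonzero differences (with sign): -6, -7, +8, -6, +1, -9, -7, -2, -2, -6, -5
Step 2: Count signs: positive = 2, negative = 9.
Step 3: Under H0: P(positive) = 0.5, so the number of positives S ~ Bin(11, 0.5).
Step 4: Two-sided exact p-value = sum of Bin(11,0.5) probabilities at or below the observed probability = 0.065430.
Step 5: alpha = 0.05. fail to reject H0.

n_eff = 11, pos = 2, neg = 9, p = 0.065430, fail to reject H0.


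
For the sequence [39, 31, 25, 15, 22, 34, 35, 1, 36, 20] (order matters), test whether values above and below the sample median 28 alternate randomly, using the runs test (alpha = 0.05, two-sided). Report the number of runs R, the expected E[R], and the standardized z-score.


Step 1: Compute median = 28; label A = above, B = below.
Labels in order: AABBBAABAB  (n_A = 5, n_B = 5)
Step 2: Count runs R = 6.
Step 3: Under H0 (random ordering), E[R] = 2*n_A*n_B/(n_A+n_B) + 1 = 2*5*5/10 + 1 = 6.0000.
        Var[R] = 2*n_A*n_B*(2*n_A*n_B - n_A - n_B) / ((n_A+n_B)^2 * (n_A+n_B-1)) = 2000/900 = 2.2222.
        SD[R] = 1.4907.
Step 4: R = E[R], so z = 0 with no continuity correction.
Step 5: Two-sided p-value via normal approximation = 2*(1 - Phi(|z|)) = 1.000000.
Step 6: alpha = 0.05. fail to reject H0.

R = 6, z = 0.0000, p = 1.000000, fail to reject H0.


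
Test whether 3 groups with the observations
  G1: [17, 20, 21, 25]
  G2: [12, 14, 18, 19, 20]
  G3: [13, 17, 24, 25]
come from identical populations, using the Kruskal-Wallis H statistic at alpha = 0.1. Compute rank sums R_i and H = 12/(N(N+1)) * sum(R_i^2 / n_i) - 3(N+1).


Step 1: Combine all N = 13 observations and assign midranks.
sorted (value, group, rank): (12,G2,1), (13,G3,2), (14,G2,3), (17,G1,4.5), (17,G3,4.5), (18,G2,6), (19,G2,7), (20,G1,8.5), (20,G2,8.5), (21,G1,10), (24,G3,11), (25,G1,12.5), (25,G3,12.5)
Step 2: Sum ranks within each group.
R_1 = 35.5 (n_1 = 4)
R_2 = 25.5 (n_2 = 5)
R_3 = 30 (n_3 = 4)
Step 3: H = 12/(N(N+1)) * sum(R_i^2/n_i) - 3(N+1)
     = 12/(13*14) * (35.5^2/4 + 25.5^2/5 + 30^2/4) - 3*14
     = 0.065934 * 670.112 - 42
     = 2.183242.
Step 4: Ties present; correction factor C = 1 - 18/(13^3 - 13) = 0.991758. Corrected H = 2.183242 / 0.991758 = 2.201385.
Step 5: Under H0, H ~ chi^2(2); p-value = 0.332641.
Step 6: alpha = 0.1. fail to reject H0.

H = 2.2014, df = 2, p = 0.332641, fail to reject H0.


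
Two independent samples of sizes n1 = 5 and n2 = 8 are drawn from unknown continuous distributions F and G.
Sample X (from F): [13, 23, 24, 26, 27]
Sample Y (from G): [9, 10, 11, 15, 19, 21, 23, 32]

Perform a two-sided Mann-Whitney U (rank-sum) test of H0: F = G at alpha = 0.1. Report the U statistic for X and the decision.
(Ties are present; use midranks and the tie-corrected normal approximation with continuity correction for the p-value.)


Step 1: Combine and sort all 13 observations; assign midranks.
sorted (value, group): (9,Y), (10,Y), (11,Y), (13,X), (15,Y), (19,Y), (21,Y), (23,X), (23,Y), (24,X), (26,X), (27,X), (32,Y)
ranks: 9->1, 10->2, 11->3, 13->4, 15->5, 19->6, 21->7, 23->8.5, 23->8.5, 24->10, 26->11, 27->12, 32->13
Step 2: Rank sum for X: R1 = 4 + 8.5 + 10 + 11 + 12 = 45.5.
Step 3: U_X = R1 - n1(n1+1)/2 = 45.5 - 5*6/2 = 45.5 - 15 = 30.5.
       U_Y = n1*n2 - U_X = 40 - 30.5 = 9.5.
Step 4: Ties are present, so use the tie-corrected normal approximation (with continuity correction) for the p-value.
Step 5: p-value = 0.142685; compare to alpha = 0.1. fail to reject H0.

U_X = 30.5, p = 0.142685, fail to reject H0 at alpha = 0.1.


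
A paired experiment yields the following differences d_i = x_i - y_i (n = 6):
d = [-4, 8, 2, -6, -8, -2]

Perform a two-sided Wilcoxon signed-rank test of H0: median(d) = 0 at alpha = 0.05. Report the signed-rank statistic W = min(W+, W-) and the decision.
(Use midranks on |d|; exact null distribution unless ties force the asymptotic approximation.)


Step 1: Drop any zero differences (none here) and take |d_i|.
|d| = [4, 8, 2, 6, 8, 2]
Step 2: Midrank |d_i| (ties get averaged ranks).
ranks: |4|->3, |8|->5.5, |2|->1.5, |6|->4, |8|->5.5, |2|->1.5
Step 3: Attach original signs; sum ranks with positive sign and with negative sign.
W+ = 5.5 + 1.5 = 7
W- = 3 + 4 + 5.5 + 1.5 = 14
(Check: W+ + W- = 21 should equal n(n+1)/2 = 21.)
Step 4: Test statistic W = min(W+, W-) = 7.
Step 5: Ties in |d|, so use the tie-corrected normal approximation.
        E[W] = n(n+1)/4 = 6*7/4 = 10.5.
        Tie groups: |d|=2 (t=2), |d|=8 (t=2); sum(t^3 - t) = 12.
        Var[W] = n(n+1)(2n+1)/24 - sum(t^3-t)/48 = 546/24 - 12/48 = 22.5.
        z = (W - E[W]) / sqrt(Var[W]) = (7 - 10.5) / 4.7434 = -0.7379.
        Two-sided p = 2*Phi(z) = 0.460597.
Step 6: alpha = 0.05. fail to reject H0.

W+ = 7, W- = 14, W = min = 7, p = 0.460597, fail to reject H0.


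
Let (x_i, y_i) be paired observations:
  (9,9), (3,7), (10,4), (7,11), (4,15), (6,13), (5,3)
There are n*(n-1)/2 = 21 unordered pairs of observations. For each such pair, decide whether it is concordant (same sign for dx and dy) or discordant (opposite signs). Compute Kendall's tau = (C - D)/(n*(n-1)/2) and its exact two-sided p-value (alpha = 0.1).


Step 1: Enumerate the 21 unordered pairs (i,j) with i<j and classify each by sign(x_j-x_i) * sign(y_j-y_i).
  (1,2):dx=-6,dy=-2->C; (1,3):dx=+1,dy=-5->D; (1,4):dx=-2,dy=+2->D; (1,5):dx=-5,dy=+6->D
  (1,6):dx=-3,dy=+4->D; (1,7):dx=-4,dy=-6->C; (2,3):dx=+7,dy=-3->D; (2,4):dx=+4,dy=+4->C
  (2,5):dx=+1,dy=+8->C; (2,6):dx=+3,dy=+6->C; (2,7):dx=+2,dy=-4->D; (3,4):dx=-3,dy=+7->D
  (3,5):dx=-6,dy=+11->D; (3,6):dx=-4,dy=+9->D; (3,7):dx=-5,dy=-1->C; (4,5):dx=-3,dy=+4->D
  (4,6):dx=-1,dy=+2->D; (4,7):dx=-2,dy=-8->C; (5,6):dx=+2,dy=-2->D; (5,7):dx=+1,dy=-12->D
  (6,7):dx=-1,dy=-10->C
Step 2: C = 8, D = 13, total pairs = 21.
Step 3: tau = (C - D)/(n(n-1)/2) = (8 - 13)/21 = -0.238095.
Step 4: Exact two-sided p-value (enumerate n! = 5040 permutations of y under H0): p = 0.561905.
Step 5: alpha = 0.1. fail to reject H0.

tau_b = -0.2381 (C=8, D=13), p = 0.561905, fail to reject H0.


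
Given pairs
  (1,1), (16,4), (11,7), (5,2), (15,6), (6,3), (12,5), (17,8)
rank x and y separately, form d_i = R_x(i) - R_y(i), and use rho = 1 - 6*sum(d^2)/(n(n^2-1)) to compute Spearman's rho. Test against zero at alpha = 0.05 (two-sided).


Step 1: Rank x and y separately (midranks; no ties here).
rank(x): 1->1, 16->7, 11->4, 5->2, 15->6, 6->3, 12->5, 17->8
rank(y): 1->1, 4->4, 7->7, 2->2, 6->6, 3->3, 5->5, 8->8
Step 2: d_i = R_x(i) - R_y(i); compute d_i^2.
  (1-1)^2=0, (7-4)^2=9, (4-7)^2=9, (2-2)^2=0, (6-6)^2=0, (3-3)^2=0, (5-5)^2=0, (8-8)^2=0
sum(d^2) = 18.
Step 3: rho = 1 - 6*18 / (8*(8^2 - 1)) = 1 - 108/504 = 0.785714.
Step 4: Under H0, t = rho * sqrt((n-2)/(1-rho^2)) = 3.1113 ~ t(6).
Step 5: Two-sided p-value from the t-distribution with 6 df = 0.020815.
Step 6: alpha = 0.05. reject H0.

rho = 0.7857, p = 0.020815, reject H0 at alpha = 0.05.


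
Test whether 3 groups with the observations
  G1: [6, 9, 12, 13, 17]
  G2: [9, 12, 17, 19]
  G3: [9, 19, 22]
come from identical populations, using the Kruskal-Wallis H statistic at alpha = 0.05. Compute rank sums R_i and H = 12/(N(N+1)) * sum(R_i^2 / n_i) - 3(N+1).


Step 1: Combine all N = 12 observations and assign midranks.
sorted (value, group, rank): (6,G1,1), (9,G1,3), (9,G2,3), (9,G3,3), (12,G1,5.5), (12,G2,5.5), (13,G1,7), (17,G1,8.5), (17,G2,8.5), (19,G2,10.5), (19,G3,10.5), (22,G3,12)
Step 2: Sum ranks within each group.
R_1 = 25 (n_1 = 5)
R_2 = 27.5 (n_2 = 4)
R_3 = 25.5 (n_3 = 3)
Step 3: H = 12/(N(N+1)) * sum(R_i^2/n_i) - 3(N+1)
     = 12/(12*13) * (25^2/5 + 27.5^2/4 + 25.5^2/3) - 3*13
     = 0.076923 * 530.812 - 39
     = 1.831731.
Step 4: Ties present; correction factor C = 1 - 42/(12^3 - 12) = 0.975524. Corrected H = 1.831731 / 0.975524 = 1.877688.
Step 5: Under H0, H ~ chi^2(2); p-value = 0.391080.
Step 6: alpha = 0.05. fail to reject H0.

H = 1.8777, df = 2, p = 0.391080, fail to reject H0.


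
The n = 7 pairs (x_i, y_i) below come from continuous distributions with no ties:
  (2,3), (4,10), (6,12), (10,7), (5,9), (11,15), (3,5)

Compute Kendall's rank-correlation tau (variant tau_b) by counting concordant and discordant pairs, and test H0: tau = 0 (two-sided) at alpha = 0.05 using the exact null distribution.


Step 1: Enumerate the 21 unordered pairs (i,j) with i<j and classify each by sign(x_j-x_i) * sign(y_j-y_i).
  (1,2):dx=+2,dy=+7->C; (1,3):dx=+4,dy=+9->C; (1,4):dx=+8,dy=+4->C; (1,5):dx=+3,dy=+6->C
  (1,6):dx=+9,dy=+12->C; (1,7):dx=+1,dy=+2->C; (2,3):dx=+2,dy=+2->C; (2,4):dx=+6,dy=-3->D
  (2,5):dx=+1,dy=-1->D; (2,6):dx=+7,dy=+5->C; (2,7):dx=-1,dy=-5->C; (3,4):dx=+4,dy=-5->D
  (3,5):dx=-1,dy=-3->C; (3,6):dx=+5,dy=+3->C; (3,7):dx=-3,dy=-7->C; (4,5):dx=-5,dy=+2->D
  (4,6):dx=+1,dy=+8->C; (4,7):dx=-7,dy=-2->C; (5,6):dx=+6,dy=+6->C; (5,7):dx=-2,dy=-4->C
  (6,7):dx=-8,dy=-10->C
Step 2: C = 17, D = 4, total pairs = 21.
Step 3: tau = (C - D)/(n(n-1)/2) = (17 - 4)/21 = 0.619048.
Step 4: Exact two-sided p-value (enumerate n! = 5040 permutations of y under H0): p = 0.069048.
Step 5: alpha = 0.05. fail to reject H0.

tau_b = 0.6190 (C=17, D=4), p = 0.069048, fail to reject H0.
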